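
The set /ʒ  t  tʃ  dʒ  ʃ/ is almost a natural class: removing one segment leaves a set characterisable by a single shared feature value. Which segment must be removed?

[distributed] (equivalently [strident], [anterior]) groups all but one: /tʃ, dʒ, ʃ, ʒ/ share [+distributed] while /t/ (voiceless alveolar stop) alone is [−distributed]. Removing any other segment would not leave a single-feature class that excludes it.

t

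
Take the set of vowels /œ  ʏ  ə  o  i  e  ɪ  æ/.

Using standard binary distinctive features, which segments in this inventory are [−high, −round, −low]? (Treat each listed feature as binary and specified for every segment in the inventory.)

The [−high] segments are /œ, ə, o, e, æ/.
Within that set, [−round] gives /ə, e, æ/.
Within that set, [−low] leaves /ə, e/.

ə, e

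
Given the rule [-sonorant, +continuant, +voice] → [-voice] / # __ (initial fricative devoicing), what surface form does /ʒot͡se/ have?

Only the initial segment /ʒ/ is both word-initial and matches the structural description. It is a voiced postalveolar fricative, so [-sonorant, +continuant, +voice] holds; changing it to [-voice] with all other features held fixed yields /ʃ/ (voiceless postalveolar fricative). No other segment meets both the structural description and the environment, so the output is [ʃot͡se].

[ʃot͡se]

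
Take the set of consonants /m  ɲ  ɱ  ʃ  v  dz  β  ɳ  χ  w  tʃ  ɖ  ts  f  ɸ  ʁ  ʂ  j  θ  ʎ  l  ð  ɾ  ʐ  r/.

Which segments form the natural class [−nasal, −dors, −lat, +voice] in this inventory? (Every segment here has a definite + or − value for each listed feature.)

Among the inventory, the [−nasal] segments are /ʃ, v, dz, β, χ, w, tʃ, ɖ, ts, f, ɸ, ʁ, ʂ, j, θ, ʎ, l, ð, ɾ, ʐ, r/.
Intersecting with [−dorsal] gives /ʃ, v, dz, β, tʃ, ɖ, ts, f, ɸ, ʂ, θ, l, ð, ɾ, ʐ, r/.
Intersecting with [−lateral] gives /ʃ, v, dz, β, tʃ, ɖ, ts, f, ɸ, ʂ, θ, ð, ɾ, ʐ, r/.
Within that set, [+voice] leaves /v, dz, β, ɖ, ð, ɾ, ʐ, r/.

v, dz, β, ɖ, ð, ɾ, ʐ, r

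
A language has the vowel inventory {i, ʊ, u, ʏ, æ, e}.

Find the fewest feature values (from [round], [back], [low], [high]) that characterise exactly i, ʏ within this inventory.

[+high, -back]

The class [+high], [-back] has exactly /i, ʏ/ as its extension in this inventory. No smaller conjunction from the listed features achieves this: [-back] alone would also admit /æ, e/; [+high] alone would also admit /ʊ, u/; and checking the remaining single features turns up none with this extension.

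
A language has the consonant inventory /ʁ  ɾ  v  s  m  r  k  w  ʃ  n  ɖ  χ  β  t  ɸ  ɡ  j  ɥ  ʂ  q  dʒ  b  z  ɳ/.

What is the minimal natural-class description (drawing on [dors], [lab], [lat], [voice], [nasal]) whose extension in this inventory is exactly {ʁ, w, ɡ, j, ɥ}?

/ʁ, w, ɡ, j, ɥ/ are all [+voice], [+dorsal], and no other segment in the inventory matches both values. Dropping any one of them over-generates: [+dorsal] alone would also admit /k, χ, q/; [+voice] alone would also admit /ɾ, v, m, r, …/. No other single listed feature picks out exactly this set either, so fewer than two features will not do.

[+voice, +dors]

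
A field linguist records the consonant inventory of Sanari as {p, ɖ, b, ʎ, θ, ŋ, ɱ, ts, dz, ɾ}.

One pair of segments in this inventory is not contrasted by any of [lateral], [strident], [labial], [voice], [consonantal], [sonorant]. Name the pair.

ŋ, ɾ

On the given features, /ŋ/ and /ɾ/ have an identical profile: [−lateral], [−strident], [−labial], [+voice], [+consonantal], [+sonorant]. No other two segments in the inventory coincide on all 6 features. (They do differ in [nasal], [coronal] and [dorsal], which are not among the given features.)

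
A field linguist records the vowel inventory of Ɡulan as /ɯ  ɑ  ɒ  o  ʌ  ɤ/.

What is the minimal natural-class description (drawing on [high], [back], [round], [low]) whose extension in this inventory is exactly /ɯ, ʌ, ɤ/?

Every target segment is [−low], [−round]; each remaining inventory member fails at least one of these. Each conjunct is needed — [−round] alone would also admit /ɑ/; [−low] alone would also admit /o/ — and no other single listed feature has exactly this extension, so two is the minimum.

[−low, −round]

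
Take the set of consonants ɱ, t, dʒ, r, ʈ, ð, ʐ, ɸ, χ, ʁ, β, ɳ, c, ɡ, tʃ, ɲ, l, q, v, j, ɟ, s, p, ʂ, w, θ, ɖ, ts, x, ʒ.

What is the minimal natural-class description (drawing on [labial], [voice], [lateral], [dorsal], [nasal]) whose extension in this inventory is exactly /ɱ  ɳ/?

[+nasal, −dorsal]

Every target segment is [+nasal], [−dorsal]; each remaining inventory member fails at least one of these. Each conjunct is needed — [−dorsal] alone would also admit /t, dʒ, r, ʈ, …/; [+nasal] alone would also admit /ɲ/ — and no other single listed feature has exactly this extension, so two is the minimum.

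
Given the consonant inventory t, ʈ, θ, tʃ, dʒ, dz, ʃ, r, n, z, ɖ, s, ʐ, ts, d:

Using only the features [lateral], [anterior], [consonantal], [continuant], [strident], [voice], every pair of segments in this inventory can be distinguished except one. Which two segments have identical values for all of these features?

d, n

On the given features, /d/ and /n/ have an identical profile: [-lateral], [+anterior], [+consonantal], [-continuant], [-strident], [+voice]. No other two segments in the inventory coincide on all 6 features. (They do differ in [sonorant] and [nasal], which are not among the given features.)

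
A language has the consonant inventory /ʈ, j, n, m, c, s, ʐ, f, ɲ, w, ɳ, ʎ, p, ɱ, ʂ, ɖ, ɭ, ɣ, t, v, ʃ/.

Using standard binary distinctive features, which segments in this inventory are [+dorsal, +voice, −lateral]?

Eliminate segments failing any feature: /ʈ, n, m, s, ʐ, f, ɳ, p, ɱ, ʂ, ɖ, ɭ, t, v, ʃ/ are [−dorsal]; /c/ is [−voice]; /ʎ/ is [+lateral]. The remaining /j, ɲ, w, ɣ/ satisfy [+dorsal], [+voice], [−lateral].

j, ɲ, w, ɣ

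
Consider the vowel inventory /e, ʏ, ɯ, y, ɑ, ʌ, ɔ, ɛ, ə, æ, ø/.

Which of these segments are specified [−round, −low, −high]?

Checking each segment against [−round], [−low], [−high]: /e/ (mid front unrounded tense vowel), /ʌ/ (mid back unrounded lax vowel), /ɛ/ (mid front unrounded lax vowel), /ə/ (mid central vowel (schwa)) satisfy every feature; every other segment in the inventory fails at least one.

e, ʌ, ɛ, ə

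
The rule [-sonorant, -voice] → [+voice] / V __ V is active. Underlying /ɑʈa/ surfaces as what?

[ɑɖa]

The only segment in the rule's environment that also matches [-sonorant, -voice] is /ʈ/. Applying [+voice] turns the voiceless retroflex stop into /ɖ/ (voiced retroflex stop), giving [ɑɖa].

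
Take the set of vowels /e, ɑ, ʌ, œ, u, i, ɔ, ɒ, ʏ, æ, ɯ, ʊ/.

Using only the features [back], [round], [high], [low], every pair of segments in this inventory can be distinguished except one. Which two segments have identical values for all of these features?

u, ʊ

/u/ (high back rounded tense vowel) and /ʊ/ (high back rounded lax vowel) are both [+back], [+round], [+high], [−low], so none of the listed features separates them. (They do differ in [tense], which is not among the given features.) Every other pair in the inventory differs on at least one listed feature.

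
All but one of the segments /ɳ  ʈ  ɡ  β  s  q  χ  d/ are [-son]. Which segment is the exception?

ɳ

/ɳ/ is the retroflex nasal, which is [+sonorant]; the rest — /β, d, ʈ, χ, ɡ, s, q/ — are [-sonorant].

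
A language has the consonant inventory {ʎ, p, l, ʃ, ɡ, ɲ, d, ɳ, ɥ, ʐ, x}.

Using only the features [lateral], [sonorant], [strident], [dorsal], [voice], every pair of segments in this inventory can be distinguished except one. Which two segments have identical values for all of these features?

ɥ, ɲ

Both /ɥ/ and /ɲ/ are [-lateral], [+sonorant], [-strident], [+dorsal], [+voice]. Since the list omits [nasal], [continuant], [labial] and [round] — which do distinguish the labial-palatal glide from the palatal nasal — this pair collapses; all other pairs remain distinct.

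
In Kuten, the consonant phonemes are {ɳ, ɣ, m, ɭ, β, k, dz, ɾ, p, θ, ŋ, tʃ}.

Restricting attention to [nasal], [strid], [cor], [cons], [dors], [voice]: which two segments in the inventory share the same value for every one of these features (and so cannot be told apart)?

/ɭ/ (retroflex lateral approximant) and /ɾ/ (alveolar tap) are both [−nasal], [−strident], [+coronal], [+consonantal], [−dorsal], [+voice], so none of the listed features separates them. (They do differ in [lateral] and [anterior], which are not among the given features.) Every other pair in the inventory differs on at least one listed feature.

ɭ, ɾ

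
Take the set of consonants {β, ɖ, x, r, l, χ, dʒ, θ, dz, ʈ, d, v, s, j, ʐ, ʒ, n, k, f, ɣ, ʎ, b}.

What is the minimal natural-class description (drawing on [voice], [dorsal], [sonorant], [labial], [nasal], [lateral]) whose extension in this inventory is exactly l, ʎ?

[+lateral]

Every target segment is [+lateral] and no other inventory member is, so one feature is enough.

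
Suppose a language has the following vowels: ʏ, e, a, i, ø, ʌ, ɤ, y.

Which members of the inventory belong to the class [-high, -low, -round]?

e, ʌ, ɤ

The [-high] segments are /e, a, ø, ʌ, ɤ/.
Intersecting with [-low] gives /e, ø, ʌ, ɤ/.
Then [-round] leaves /e, ʌ, ɤ/.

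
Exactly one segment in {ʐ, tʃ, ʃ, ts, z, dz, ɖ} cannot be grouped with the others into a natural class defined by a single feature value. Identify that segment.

ɖ

/ts, tʃ, ʐ, z, ʃ, dz/ are all [+strident], but /ɖ/ (voiced retroflex stop) is [−strident]. No other single segment can be removed to leave a set sharing one feature value that the removed segment lacks, so /ɖ/ is the odd one out.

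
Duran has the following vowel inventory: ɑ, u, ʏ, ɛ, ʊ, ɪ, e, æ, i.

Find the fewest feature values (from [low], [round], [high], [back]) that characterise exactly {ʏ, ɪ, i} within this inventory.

The class [+high], [-back] has exactly /ʏ, ɪ, i/ as its extension in this inventory. No smaller conjunction from the listed features achieves this: [-back] alone would also admit /ɛ, e, æ/; [+high] alone would also admit /u, ʊ/; and checking the remaining single features turns up none with this extension.

[+high, -back]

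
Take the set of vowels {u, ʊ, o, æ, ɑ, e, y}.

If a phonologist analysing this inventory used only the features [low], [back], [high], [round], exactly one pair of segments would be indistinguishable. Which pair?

/u/ (high back rounded tense vowel) and /ʊ/ (high back rounded lax vowel) are both [-low], [+back], [+high], [+round], so none of the listed features separates them. (They do differ in [tense], which is not among the given features.) Every other pair in the inventory differs on at least one listed feature.

u, ʊ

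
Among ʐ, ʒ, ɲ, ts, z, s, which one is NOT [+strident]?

ɲ

/ts, s, ʒ, ʐ, z/ are all [+strident]; /ɲ/ (palatal nasal) is [−strident].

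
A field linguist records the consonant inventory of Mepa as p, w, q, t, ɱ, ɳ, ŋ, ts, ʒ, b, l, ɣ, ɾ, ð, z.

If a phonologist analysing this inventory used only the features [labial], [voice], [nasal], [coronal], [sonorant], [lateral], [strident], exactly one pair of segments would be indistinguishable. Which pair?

ʒ, z

/ʒ/ (voiced postalveolar fricative) and /z/ (voiced alveolar fricative) are both [−labial], [+voice], [−nasal], [+coronal], [−sonorant], [−lateral], [+strident], so none of the listed features separates them. (They do differ in [anterior] and [distributed], which are not among the given features.) Every other pair in the inventory differs on at least one listed feature.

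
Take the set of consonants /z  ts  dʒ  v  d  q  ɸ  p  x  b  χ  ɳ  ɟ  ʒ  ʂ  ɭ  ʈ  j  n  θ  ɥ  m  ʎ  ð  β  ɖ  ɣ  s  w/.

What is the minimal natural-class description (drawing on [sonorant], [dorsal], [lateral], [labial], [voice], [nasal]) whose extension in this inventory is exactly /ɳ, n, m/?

[+nasal]

/ɳ, n, m/ are exactly the [+nasal] segments in the inventory, so a single feature suffices.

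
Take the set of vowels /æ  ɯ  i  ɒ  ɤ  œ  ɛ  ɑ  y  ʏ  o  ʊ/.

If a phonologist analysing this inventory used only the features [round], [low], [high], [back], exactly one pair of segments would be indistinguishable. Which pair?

ʏ, y

Both /ʏ/ and /y/ are [+round], [−low], [+high], [−back]. Since the list omits [tense] — which does distinguish the high front rounded lax vowel from the high front rounded tense vowel — this pair collapses; all other pairs remain distinct.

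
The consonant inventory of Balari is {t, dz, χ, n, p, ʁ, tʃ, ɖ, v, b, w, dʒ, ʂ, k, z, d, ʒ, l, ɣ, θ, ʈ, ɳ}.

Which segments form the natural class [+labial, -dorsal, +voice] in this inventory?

v, b

Checking each segment against [+labial], [-dorsal], [+voice]: /v/ (voiced labiodental fricative), /b/ (voiced bilabial stop) satisfy every feature; every other segment in the inventory fails at least one.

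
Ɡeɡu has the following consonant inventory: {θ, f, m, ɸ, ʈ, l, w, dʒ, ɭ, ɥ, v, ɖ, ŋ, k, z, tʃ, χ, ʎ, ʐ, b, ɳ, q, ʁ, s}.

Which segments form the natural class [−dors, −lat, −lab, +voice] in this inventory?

dʒ, ɖ, z, ʐ, ɳ

Checking each segment against [−dorsal], [−lateral], [−labial], [+voice]: /dʒ/ (voiced postalveolar affricate), /ɖ/ (voiced retroflex stop), /z/ (voiced alveolar fricative), /ʐ/ (voiced retroflex fricative), /ɳ/ (retroflex nasal) satisfy every feature; every other segment in the inventory fails at least one.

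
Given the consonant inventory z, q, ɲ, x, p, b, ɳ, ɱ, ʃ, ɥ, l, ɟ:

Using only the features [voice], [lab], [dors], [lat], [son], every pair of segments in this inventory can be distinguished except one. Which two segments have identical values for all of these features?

x, q

/x/ (voiceless velar fricative) and /q/ (voiceless uvular stop) are both [−voice], [−labial], [+dorsal], [−lateral], [−sonorant], so none of the listed features separates them. (They do differ in [continuant] and [high], which are not among the given features.) Every other pair in the inventory differs on at least one listed feature.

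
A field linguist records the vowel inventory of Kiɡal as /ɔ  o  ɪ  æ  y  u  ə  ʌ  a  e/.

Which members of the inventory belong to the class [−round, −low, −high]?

Eliminate segments failing any feature: /ɔ, o, y, u/ are [+round]; /ɪ/ is [+high]; /æ, a/ are [+low]. The remaining /ə, ʌ, e/ satisfy [−round], [−low], [−high].

ə, ʌ, e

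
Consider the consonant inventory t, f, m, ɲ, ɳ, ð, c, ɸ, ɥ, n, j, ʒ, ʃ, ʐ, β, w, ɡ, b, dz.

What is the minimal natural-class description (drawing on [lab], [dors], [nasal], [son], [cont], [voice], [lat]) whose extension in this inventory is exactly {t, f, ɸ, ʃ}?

[-voice, -dors]

The class [-voice], [-dorsal] has exactly /t, f, ɸ, ʃ/ as its extension in this inventory. No smaller conjunction from the listed features achieves this: [-dorsal] alone would also admit /m, ɳ, ð, n, …/; [-voice] alone would also admit /c/; and checking the remaining single features turns up none with this extension.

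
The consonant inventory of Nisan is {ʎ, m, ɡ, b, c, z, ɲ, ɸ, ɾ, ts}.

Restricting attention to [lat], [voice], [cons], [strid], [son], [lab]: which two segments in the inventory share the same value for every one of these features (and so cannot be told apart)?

ɾ, ɲ

/ɾ/ (alveolar tap) and /ɲ/ (palatal nasal) are both [−lateral], [+voice], [+consonantal], [−strident], [+sonorant], [−labial], so none of the listed features separates them. (They do differ in [nasal] and [dorsal], which are not among the given features.) Every other pair in the inventory differs on at least one listed feature.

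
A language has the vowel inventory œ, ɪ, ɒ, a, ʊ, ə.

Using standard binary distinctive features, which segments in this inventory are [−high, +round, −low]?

œ

Eliminate segments failing any feature: /ɪ, ʊ/ are [+high]; /ɒ/ is [+low]; /a, ə/ are [−round]. The remaining /œ/ satisfy [−high], [+round], [−low].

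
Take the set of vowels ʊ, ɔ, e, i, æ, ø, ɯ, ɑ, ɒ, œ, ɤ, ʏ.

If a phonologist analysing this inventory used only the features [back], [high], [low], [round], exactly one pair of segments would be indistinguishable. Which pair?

œ, ø

/œ/ (mid front rounded lax vowel) and /ø/ (mid front rounded tense vowel) are both [−back], [−high], [−low], [+round], so none of the listed features separates them. (They do differ in [tense], which is not among the given features.) Every other pair in the inventory differs on at least one listed feature.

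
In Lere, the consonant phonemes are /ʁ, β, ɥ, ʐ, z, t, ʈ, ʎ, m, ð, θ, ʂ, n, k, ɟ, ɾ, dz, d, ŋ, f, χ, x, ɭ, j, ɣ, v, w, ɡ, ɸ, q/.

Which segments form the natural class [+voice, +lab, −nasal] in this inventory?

Eliminate segments failing any feature: /ʁ, ʐ, z, ʎ, ð, n, ɟ, ɾ, dz, d, ŋ, ɭ, j, ɣ, ɡ/ are [−labial]; /t, ʈ, θ, ʂ, k, f, χ, x, ɸ, q/ are [−voice]; /m/ is [+nasal]. The remaining /β, ɥ, v, w/ satisfy [+voice], [+labial], [−nasal].

β, ɥ, v, w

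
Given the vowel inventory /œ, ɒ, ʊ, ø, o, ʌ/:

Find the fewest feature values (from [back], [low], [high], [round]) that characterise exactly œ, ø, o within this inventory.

[−high, −low, +round]

/œ, ø, o/ are all [−high], [−low], [+round], and no other segment in the inventory matches all three values. Dropping any one of them over-generates: [−low, +round] alone would also admit /ʊ/; [−high, +round] alone would also admit /ɒ/; [−high, −low] alone would also admit /ʌ/. No other combination of two listed features picks out exactly this set either, so fewer than three features will not do.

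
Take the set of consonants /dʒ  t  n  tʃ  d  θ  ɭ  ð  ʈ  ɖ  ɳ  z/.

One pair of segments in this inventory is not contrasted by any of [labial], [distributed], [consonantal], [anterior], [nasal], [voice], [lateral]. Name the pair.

d, z

Both /d/ and /z/ are [-labial], [-distributed], [+consonantal], [+anterior], [-nasal], [+voice], [-lateral]. Since the list omits [continuant] and [strident] — which do distinguish the voiced alveolar stop from the voiced alveolar fricative — this pair collapses; all other pairs remain distinct.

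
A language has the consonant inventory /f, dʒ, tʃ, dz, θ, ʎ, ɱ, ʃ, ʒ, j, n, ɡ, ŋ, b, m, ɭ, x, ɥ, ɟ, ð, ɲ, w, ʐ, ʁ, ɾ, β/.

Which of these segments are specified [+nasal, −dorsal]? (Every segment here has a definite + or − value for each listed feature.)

Eliminate segments failing any feature: /f, dʒ, tʃ, dz, θ, ʎ, ʃ, ʒ, j, ɡ, b, ɭ, x, ɥ, ɟ, ð, w, ʐ, ʁ, ɾ, β/ are [−nasal]; /ŋ, ɲ/ are [+dorsal]. The remaining /ɱ, n, m/ satisfy [+nasal], [−dorsal].

ɱ, n, m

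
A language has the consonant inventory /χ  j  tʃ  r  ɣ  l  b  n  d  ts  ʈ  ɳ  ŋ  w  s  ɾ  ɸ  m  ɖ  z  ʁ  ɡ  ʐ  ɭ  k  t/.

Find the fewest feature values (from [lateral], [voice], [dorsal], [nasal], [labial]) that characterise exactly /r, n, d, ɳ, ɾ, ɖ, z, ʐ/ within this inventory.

The class [+voice], [-lateral], [-labial], [-dorsal] has exactly /r, n, d, ɳ, ɾ, ɖ, z, ʐ/ as its extension in this inventory. No smaller conjunction from the listed features achieves this: [-lateral, -labial, -dorsal] alone would also admit /tʃ, ts, ʈ, s, …/; [+voice, -labial, -dorsal] alone would also admit /l, ɭ/; [+voice, -lateral, -dorsal] alone would also admit /b, m/; [+voice, -lateral, -labial] alone would also admit /j, ɣ, ŋ, ʁ, …/; and checking the remaining three-feature bundles turns up none with this extension.

[+voice, -lateral, -labial, -dorsal]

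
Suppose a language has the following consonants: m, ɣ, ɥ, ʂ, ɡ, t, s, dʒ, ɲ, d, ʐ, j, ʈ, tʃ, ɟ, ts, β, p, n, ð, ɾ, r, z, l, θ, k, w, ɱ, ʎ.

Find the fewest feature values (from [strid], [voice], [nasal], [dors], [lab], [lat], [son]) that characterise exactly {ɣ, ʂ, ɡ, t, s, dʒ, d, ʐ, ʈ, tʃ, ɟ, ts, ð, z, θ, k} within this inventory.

[-son, -lab]

/ɣ, ʂ, ɡ, t, s, dʒ, d, ʐ, ʈ, tʃ, ɟ, ts, ð, z, θ, k/ are all [-sonorant], [-labial], and no other segment in the inventory matches both values. Dropping any one of them over-generates: [-labial] alone would also admit /ɲ, j, n, ɾ, …/; [-sonorant] alone would also admit /β, p/. No other single listed feature picks out exactly this set either, so fewer than two features will not do.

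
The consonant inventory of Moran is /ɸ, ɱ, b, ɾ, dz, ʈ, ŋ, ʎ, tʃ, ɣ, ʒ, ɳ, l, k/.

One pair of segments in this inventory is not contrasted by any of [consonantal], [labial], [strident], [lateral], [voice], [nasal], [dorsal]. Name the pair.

dz, ʒ

Both /dz/ and /ʒ/ are [+consonantal], [−labial], [+strident], [−lateral], [+voice], [−nasal], [−dorsal]. Since the list omits [continuant], [anterior] and [distributed] — which do distinguish the voiced alveolar affricate from the voiced postalveolar fricative — this pair collapses; all other pairs remain distinct.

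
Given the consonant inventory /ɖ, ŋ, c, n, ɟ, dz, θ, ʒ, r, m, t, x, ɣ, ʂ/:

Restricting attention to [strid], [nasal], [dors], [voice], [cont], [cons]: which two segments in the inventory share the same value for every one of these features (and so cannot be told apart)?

Both /m/ and /n/ are [-strident], [+nasal], [-dorsal], [+voice], [-continuant], [+consonantal]. Since the list omits [labial] and [coronal] — which do distinguish the bilabial nasal from the alveolar nasal — this pair collapses; all other pairs remain distinct.

m, n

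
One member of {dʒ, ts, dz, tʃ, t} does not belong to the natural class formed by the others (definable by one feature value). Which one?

t

The remaining segments after removing /t/ share [+delayed release]; /t/ (voiceless alveolar stop) is [−delayed release]. For every other candidate removal, the leftover set fails to share any single feature value that the removed segment lacks.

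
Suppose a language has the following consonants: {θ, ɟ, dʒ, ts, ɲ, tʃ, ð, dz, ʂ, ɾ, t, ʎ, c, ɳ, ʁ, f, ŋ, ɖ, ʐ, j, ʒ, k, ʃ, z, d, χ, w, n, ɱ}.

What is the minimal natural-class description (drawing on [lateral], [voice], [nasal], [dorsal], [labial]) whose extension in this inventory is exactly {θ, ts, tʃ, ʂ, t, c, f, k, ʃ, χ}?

The target set is precisely the extension of [-voice] in this inventory.

[-voice]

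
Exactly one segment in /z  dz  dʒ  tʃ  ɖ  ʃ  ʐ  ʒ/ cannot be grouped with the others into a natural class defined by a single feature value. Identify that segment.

/dʒ, dz, ʃ, tʃ, ʐ, z, ʒ/ are all [+strident], but /ɖ/ (voiced retroflex stop) is [-strident]. No other single segment can be removed to leave a set sharing one feature value that the removed segment lacks, so /ɖ/ is the odd one out.

ɖ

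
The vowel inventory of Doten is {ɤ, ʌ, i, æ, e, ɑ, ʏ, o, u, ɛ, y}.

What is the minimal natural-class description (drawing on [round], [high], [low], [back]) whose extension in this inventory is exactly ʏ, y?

[−back, +round]

Every target segment is [−back], [+round]; each remaining inventory member fails at least one of these. Each conjunct is needed — [+round] alone would also admit /o, u/; [−back] alone would also admit /i, æ, e, ɛ/ — and no other single listed feature has exactly this extension, so two is the minimum.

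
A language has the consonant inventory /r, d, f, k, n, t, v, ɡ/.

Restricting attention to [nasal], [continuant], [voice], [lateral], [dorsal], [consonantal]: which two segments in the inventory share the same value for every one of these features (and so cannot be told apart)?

r, v

/r/ (alveolar trill) and /v/ (voiced labiodental fricative) are both [−nasal], [+continuant], [+voice], [−lateral], [−dorsal], [+consonantal], so none of the listed features separates them. (They do differ in [sonorant], [labial] and [coronal], which are not among the given features.) Every other pair in the inventory differs on at least one listed feature.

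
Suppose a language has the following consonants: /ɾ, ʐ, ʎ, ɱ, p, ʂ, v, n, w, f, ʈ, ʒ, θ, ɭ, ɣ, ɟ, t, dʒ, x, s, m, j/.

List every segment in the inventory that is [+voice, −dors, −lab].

ɾ, ʐ, n, ʒ, ɭ, dʒ

Among the inventory, the [+voice] segments are /ɾ, ʐ, ʎ, ɱ, v, n, w, ʒ, ɭ, ɣ, ɟ, dʒ, m, j/.
Of those, [−dorsal] gives /ɾ, ʐ, ɱ, v, n, ʒ, ɭ, dʒ, m/.
Intersecting with [−labial] leaves /ɾ, ʐ, n, ʒ, ɭ, dʒ/.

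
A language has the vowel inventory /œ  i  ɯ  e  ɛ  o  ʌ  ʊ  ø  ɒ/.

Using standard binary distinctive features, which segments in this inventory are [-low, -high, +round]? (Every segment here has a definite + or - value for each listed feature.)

Checking each segment against [-low], [-high], [+round]: /œ/ (mid front rounded lax vowel), /o/ (mid back rounded tense vowel), /ø/ (mid front rounded tense vowel) satisfy every feature; every other segment in the inventory fails at least one.

œ, o, ø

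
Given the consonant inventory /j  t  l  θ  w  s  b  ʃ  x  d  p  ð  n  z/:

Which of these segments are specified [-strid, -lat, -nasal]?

j, t, θ, w, b, x, d, p, ð

The [-strident] segments are /j, t, l, θ, w, b, x, d, p, ð, n/.
Intersecting with [-lateral] gives /j, t, θ, w, b, x, d, p, ð, n/.
Of those, [-nasal] leaves /j, t, θ, w, b, x, d, p, ð/.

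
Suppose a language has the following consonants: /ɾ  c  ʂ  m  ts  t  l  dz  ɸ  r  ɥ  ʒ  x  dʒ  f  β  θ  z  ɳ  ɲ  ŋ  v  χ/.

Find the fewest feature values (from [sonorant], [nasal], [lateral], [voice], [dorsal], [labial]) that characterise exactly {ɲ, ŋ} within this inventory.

[+nasal, +dorsal]

Every target segment is [+nasal], [+dorsal]; each remaining inventory member fails at least one of these. Each conjunct is needed — [+dorsal] alone would also admit /c, ɥ, x, χ/; [+nasal] alone would also admit /m, ɳ/ — and no other single listed feature has exactly this extension, so two is the minimum.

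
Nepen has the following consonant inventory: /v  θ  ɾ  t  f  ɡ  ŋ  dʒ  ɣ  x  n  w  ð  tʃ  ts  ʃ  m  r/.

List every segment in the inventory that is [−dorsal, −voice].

θ, t, f, tʃ, ts, ʃ

Eliminate segments failing any feature: /v, ɾ, dʒ, n, ð, m, r/ are [+voice]; /ɡ, ŋ, ɣ, x, w/ are [+dorsal]. The remaining /θ, t, f, tʃ, ts, ʃ/ satisfy [−dorsal], [−voice].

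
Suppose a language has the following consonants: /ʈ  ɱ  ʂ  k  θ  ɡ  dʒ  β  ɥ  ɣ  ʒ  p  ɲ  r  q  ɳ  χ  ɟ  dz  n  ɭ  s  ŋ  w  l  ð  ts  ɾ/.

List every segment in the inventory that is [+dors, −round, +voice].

First, the [+dorsal] segments are /k, ɡ, ɥ, ɣ, ɲ, q, χ, ɟ, ŋ, w/.
Then [−round] gives /k, ɡ, ɣ, ɲ, q, χ, ɟ, ŋ/.
Of those, [+voice] leaves /ɡ, ɣ, ɲ, ɟ, ŋ/.

ɡ, ɣ, ɲ, ɟ, ŋ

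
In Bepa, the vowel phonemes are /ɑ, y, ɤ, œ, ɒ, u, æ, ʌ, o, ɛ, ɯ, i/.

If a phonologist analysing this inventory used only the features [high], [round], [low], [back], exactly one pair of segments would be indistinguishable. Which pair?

/ɤ/ (mid back unrounded tense vowel) and /ʌ/ (mid back unrounded lax vowel) are both [-high], [-round], [-low], [+back], so none of the listed features separates them. (They do differ in [tense], which is not among the given features.) Every other pair in the inventory differs on at least one listed feature.

ɤ, ʌ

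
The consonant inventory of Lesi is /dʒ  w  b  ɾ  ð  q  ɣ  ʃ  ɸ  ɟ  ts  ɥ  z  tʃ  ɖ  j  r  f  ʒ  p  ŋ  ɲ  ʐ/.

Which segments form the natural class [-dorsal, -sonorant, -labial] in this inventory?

The [-dorsal] segments are /dʒ, b, ɾ, ð, ʃ, ɸ, ts, z, tʃ, ɖ, r, f, ʒ, p, ʐ/.
Of those, [-sonorant] gives /dʒ, b, ð, ʃ, ɸ, ts, z, tʃ, ɖ, f, ʒ, p, ʐ/.
Among these, [-labial] leaves /dʒ, ð, ʃ, ts, z, tʃ, ɖ, ʒ, ʐ/.

dʒ, ð, ʃ, ts, z, tʃ, ɖ, ʒ, ʐ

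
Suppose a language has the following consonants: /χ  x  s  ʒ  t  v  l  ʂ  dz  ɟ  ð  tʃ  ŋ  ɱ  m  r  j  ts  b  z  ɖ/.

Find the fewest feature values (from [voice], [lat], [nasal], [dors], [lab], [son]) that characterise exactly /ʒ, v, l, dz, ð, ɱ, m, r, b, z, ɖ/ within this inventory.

Every target segment is [+voice], [−dorsal]; each remaining inventory member fails at least one of these. Each conjunct is needed — [−dorsal] alone would also admit /s, t, ʂ, tʃ, …/; [+voice] alone would also admit /ɟ, ŋ, j/ — and no other single listed feature has exactly this extension, so two is the minimum.

[+voice, −dors]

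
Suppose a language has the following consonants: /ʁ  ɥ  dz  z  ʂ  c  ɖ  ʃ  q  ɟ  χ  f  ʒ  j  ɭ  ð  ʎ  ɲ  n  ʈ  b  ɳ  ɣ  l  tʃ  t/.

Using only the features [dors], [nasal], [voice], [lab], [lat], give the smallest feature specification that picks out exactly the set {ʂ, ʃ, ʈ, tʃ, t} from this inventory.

The class [-voice], [-labial], [-dorsal] has exactly /ʂ, ʃ, ʈ, tʃ, t/ as its extension in this inventory. No smaller conjunction from the listed features achieves this: [-labial, -dorsal] alone would also admit /dz, z, ɖ, ʒ, …/; [-voice, -dorsal] alone would also admit /f/; [-voice, -labial] alone would also admit /c, q, χ/; and checking the remaining two-feature bundles turns up none with this extension.

[-voice, -lab, -dors]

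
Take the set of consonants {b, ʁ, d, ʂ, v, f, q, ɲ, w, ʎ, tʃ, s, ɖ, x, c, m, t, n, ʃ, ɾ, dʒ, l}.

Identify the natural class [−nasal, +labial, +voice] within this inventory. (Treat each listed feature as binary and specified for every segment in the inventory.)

Checking each segment against [−nasal], [+labial], [+voice]: /b/ (voiced bilabial stop), /v/ (voiced labiodental fricative), /w/ (labial-velar glide) satisfy every feature; every other segment in the inventory fails at least one.

b, v, w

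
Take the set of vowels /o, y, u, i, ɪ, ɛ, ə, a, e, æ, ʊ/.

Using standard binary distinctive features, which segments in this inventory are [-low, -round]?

i, ɪ, ɛ, ə, e

Eliminate segments failing any feature: /o, y, u, ʊ/ are [+round]; /a, æ/ are [+low]. The remaining /i, ɪ, ɛ, ə, e/ satisfy [-low], [-round].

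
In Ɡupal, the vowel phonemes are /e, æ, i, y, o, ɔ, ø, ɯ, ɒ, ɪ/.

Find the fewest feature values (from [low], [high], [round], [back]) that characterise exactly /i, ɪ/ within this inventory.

The class [+high], [−back], [−round] has exactly /i, ɪ/ as its extension in this inventory. No smaller conjunction from the listed features achieves this: [−back, −round] alone would also admit /e, æ/; [+high, −round] alone would also admit /ɯ/; [+high, −back] alone would also admit /y/; and checking the remaining two-feature bundles turns up none with this extension.

[+high, −back, −round]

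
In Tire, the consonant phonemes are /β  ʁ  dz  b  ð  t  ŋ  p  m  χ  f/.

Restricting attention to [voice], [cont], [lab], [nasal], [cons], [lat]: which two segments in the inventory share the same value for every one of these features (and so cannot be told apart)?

ð, ʁ

On the given features, /ð/ and /ʁ/ have an identical profile: [+voice], [+continuant], [−labial], [−nasal], [+consonantal], [−lateral]. No other two segments in the inventory coincide on all 6 features. (They do differ in [coronal] and [dorsal], which are not among the given features.)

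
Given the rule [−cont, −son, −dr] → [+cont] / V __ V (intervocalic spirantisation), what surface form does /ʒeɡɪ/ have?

[ʒeɣɪ]

Only /ɡ/ occurs between two vowels (/e/ __ /ɪ/) and matches the structural description. It is a voiced velar stop, so [−cont, −son, −dr] holds; changing it to [+continuant] with all other features held fixed yields /ɣ/ (voiced velar fricative). No other segment meets both the structural description and the environment, so the output is [ʒeɣɪ].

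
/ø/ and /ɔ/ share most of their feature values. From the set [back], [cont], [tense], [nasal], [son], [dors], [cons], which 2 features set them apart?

[back], [tense]

The two segments share [+continuant], [−nasal], [+sonorant], [+dorsal], [−consonantal]. The only features from the list on which they differ: /ø/ is [−back] while /ɔ/ is [+back]; /ø/ is [+tense] while /ɔ/ is [−tense].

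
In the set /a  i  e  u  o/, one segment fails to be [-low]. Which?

/o, i, e, u/ are all [-low]; /a/ (low unrounded vowel) is [+low].

a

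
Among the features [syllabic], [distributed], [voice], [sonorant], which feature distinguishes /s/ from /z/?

[voice]

/s/ (voiceless alveolar fricative) and /z/ (voiced alveolar fricative) agree on [-syllabic], [-distributed], [-sonorant]. They differ on [voice] (/s/ [-], /z/ [+]).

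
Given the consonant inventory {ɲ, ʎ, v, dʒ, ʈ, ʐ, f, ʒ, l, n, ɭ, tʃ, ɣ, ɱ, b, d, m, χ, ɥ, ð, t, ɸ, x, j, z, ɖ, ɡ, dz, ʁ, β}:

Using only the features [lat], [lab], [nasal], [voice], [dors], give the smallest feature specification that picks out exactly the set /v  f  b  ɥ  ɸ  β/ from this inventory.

[-nasal, +lab]

The class [-nasal], [+labial] has exactly /v, f, b, ɥ, ɸ, β/ as its extension in this inventory. No smaller conjunction from the listed features achieves this: [+labial] alone would also admit /ɱ, m/; [-nasal] alone would also admit /ʎ, dʒ, ʈ, ʐ, …/; and checking the remaining single features turns up none with this extension.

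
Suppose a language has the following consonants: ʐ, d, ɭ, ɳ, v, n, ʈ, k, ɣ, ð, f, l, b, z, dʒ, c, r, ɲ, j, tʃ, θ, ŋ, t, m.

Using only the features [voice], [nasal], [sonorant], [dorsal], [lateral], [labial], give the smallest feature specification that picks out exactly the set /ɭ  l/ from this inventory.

[+lateral]

The target set is precisely the extension of [+lateral] in this inventory.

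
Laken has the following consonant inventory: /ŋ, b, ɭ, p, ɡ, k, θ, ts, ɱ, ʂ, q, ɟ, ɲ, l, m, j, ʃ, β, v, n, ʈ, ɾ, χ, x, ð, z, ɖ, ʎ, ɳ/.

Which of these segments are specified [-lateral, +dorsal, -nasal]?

ɡ, k, q, ɟ, j, χ, x

Checking each segment against [-lateral], [+dorsal], [-nasal]: /ɡ/ (voiced velar stop), /k/ (voiceless velar stop), /q/ (voiceless uvular stop), /ɟ/ (voiced palatal stop), /j/ (palatal glide), /χ/ (voiceless uvular fricative), among others, satisfy every feature; every other segment in the inventory fails at least one.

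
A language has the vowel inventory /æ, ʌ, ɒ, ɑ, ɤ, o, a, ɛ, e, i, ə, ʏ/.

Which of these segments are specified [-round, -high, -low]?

Among the inventory, the [-round] segments are /æ, ʌ, ɑ, ɤ, a, ɛ, e, i, ə/.
Among these, [-high] gives /æ, ʌ, ɑ, ɤ, a, ɛ, e, ə/.
Of those, [-low] leaves /ʌ, ɤ, ɛ, e, ə/.

ʌ, ɤ, ɛ, e, ə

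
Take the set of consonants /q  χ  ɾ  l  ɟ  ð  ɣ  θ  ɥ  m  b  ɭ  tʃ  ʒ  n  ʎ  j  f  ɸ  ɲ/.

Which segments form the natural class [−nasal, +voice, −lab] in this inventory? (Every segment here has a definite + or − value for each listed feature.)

ɾ, l, ɟ, ð, ɣ, ɭ, ʒ, ʎ, j

Checking each segment against [−nasal], [+voice], [−labial]: /ɾ/ (alveolar tap), /l/ (alveolar lateral approximant), /ɟ/ (voiced palatal stop), /ð/ (voiced dental fricative), /ɣ/ (voiced velar fricative), /ɭ/ (retroflex lateral approximant), among others, satisfy every feature; every other segment in the inventory fails at least one.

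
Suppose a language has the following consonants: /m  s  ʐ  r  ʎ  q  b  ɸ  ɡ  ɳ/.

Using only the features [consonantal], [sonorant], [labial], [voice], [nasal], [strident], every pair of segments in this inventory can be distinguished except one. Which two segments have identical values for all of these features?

r, ʎ

Both /r/ and /ʎ/ are [+consonantal], [+sonorant], [−labial], [+voice], [−nasal], [−strident]. Since the list omits [lateral] and [dorsal] — which do distinguish the alveolar trill from the palatal lateral approximant — this pair collapses; all other pairs remain distinct.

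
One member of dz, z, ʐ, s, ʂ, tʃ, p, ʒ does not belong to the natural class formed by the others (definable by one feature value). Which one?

/z, dz, ʂ, tʃ, ʐ, s, ʒ/ are all [+strident], but /p/ (voiceless bilabial stop) is [−strident]. No other single segment can be removed to leave a set sharing one feature value that the removed segment lacks, so /p/ is the odd one out.

p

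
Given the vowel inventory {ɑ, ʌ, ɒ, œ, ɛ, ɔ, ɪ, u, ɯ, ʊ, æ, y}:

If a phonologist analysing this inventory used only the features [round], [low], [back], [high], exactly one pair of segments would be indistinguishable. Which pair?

u, ʊ

Both /u/ and /ʊ/ are [+round], [-low], [+back], [+high]. Since the list omits [tense] — which does distinguish the high back rounded tense vowel from the high back rounded lax vowel — this pair collapses; all other pairs remain distinct.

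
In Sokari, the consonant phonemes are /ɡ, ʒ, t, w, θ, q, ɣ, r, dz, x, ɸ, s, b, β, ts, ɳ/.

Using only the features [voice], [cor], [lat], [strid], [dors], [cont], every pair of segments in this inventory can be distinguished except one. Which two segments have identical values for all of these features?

/ɣ/ (voiced velar fricative) and /w/ (labial-velar glide) are both [+voice], [−coronal], [−lateral], [−strident], [+dorsal], [+continuant], so none of the listed features separates them. (They do differ in [sonorant], [labial] and [round], which are not among the given features.) Every other pair in the inventory differs on at least one listed feature.

ɣ, w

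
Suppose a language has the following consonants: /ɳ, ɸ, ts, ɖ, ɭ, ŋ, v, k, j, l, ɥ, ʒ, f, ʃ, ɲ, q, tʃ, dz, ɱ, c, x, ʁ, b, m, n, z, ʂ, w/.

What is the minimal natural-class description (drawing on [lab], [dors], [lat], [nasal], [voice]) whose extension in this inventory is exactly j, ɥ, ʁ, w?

[+voice, −nasal, +dors]

The class [+voice], [−nasal], [+dorsal] has exactly /j, ɥ, ʁ, w/ as its extension in this inventory. No smaller conjunction from the listed features achieves this: [−nasal, +dorsal] alone would also admit /k, q, c, x/; [+voice, +dorsal] alone would also admit /ŋ, ɲ/; [+voice, −nasal] alone would also admit /ɖ, ɭ, v, l, …/; and checking the remaining two-feature bundles turns up none with this extension.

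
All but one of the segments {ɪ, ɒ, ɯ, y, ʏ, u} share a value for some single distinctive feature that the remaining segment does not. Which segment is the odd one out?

ɒ

[high] (equivalently [low]) groups all but one: /y, ɪ, u, ɯ, ʏ/ share [+high] while /ɒ/ (low back rounded vowel) alone is [-high]. Removing any other segment would not leave a single-feature class that excludes it.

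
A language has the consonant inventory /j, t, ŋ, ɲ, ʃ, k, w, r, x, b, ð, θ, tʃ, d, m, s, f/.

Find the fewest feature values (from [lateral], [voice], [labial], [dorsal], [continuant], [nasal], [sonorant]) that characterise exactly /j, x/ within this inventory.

[+continuant, −labial, +dorsal]

/j, x/ are all [+continuant], [−labial], [+dorsal], and no other segment in the inventory matches all three values. Dropping any one of them over-generates: [−labial, +dorsal] alone would also admit /ŋ, ɲ, k/; [+continuant, +dorsal] alone would also admit /w/; [+continuant, −labial] alone would also admit /ʃ, r, ð, θ, …/. No other combination of two listed features picks out exactly this set either, so fewer than three features will not do.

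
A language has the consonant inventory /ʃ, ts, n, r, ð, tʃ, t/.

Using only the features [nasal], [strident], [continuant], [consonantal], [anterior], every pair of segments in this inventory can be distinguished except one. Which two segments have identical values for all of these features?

On the given features, /r/ and /ð/ have an identical profile: [-nasal], [-strident], [+continuant], [+consonantal], [+anterior]. No other two segments in the inventory coincide on all 5 features. (They do differ in [sonorant], which is not among the given features.)

r, ð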